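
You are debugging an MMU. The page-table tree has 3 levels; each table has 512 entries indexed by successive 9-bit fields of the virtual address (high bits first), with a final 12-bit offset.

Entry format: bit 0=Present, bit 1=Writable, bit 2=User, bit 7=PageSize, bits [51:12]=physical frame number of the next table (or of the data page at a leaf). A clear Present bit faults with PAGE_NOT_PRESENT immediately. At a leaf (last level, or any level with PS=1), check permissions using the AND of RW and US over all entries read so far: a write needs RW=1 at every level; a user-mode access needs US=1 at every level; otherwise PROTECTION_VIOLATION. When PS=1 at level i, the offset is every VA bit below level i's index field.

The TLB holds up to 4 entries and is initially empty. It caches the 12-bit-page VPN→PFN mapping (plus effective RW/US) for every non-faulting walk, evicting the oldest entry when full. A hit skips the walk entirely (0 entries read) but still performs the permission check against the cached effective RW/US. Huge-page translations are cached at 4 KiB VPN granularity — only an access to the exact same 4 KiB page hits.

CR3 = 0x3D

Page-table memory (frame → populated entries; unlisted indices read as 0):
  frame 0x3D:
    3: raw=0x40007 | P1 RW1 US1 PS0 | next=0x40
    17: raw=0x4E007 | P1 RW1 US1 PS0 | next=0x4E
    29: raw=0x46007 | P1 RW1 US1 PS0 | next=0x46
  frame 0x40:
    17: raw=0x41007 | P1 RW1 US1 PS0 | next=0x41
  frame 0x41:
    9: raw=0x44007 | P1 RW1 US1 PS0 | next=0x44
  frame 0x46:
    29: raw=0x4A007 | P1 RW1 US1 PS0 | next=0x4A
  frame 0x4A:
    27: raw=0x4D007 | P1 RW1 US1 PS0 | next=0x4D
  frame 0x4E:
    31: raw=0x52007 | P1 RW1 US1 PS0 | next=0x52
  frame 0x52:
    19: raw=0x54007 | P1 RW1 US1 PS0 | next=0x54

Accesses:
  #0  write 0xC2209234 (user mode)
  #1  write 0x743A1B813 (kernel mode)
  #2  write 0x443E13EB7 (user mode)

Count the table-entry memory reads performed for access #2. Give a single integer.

Trace:
#0 VA=0xC2209234 (w,user):
  L0: frame=0x3D idx=3 entry=0x40007 [P=1 RW=1 US=1 PS=0]
  L1: frame=0x40 idx=17 entry=0x41007 [P=1 RW=1 US=1 PS=0]
  L2: frame=0x41 idx=9 entry=0x44007 [P=1 RW=1 US=1 PS=0]
  ⇒ phys 0x44234  [3 reads]
#1 VA=0x743A1B813 (w,kernel):
  L0: frame=0x3D idx=29 entry=0x46007 [P=1 RW=1 US=1 PS=0]
  L1: frame=0x46 idx=29 entry=0x4A007 [P=1 RW=1 US=1 PS=0]
  L2: frame=0x4A idx=27 entry=0x4D007 [P=1 RW=1 US=1 PS=0]
  ⇒ phys 0x4D813  [3 reads]
#2 VA=0x443E13EB7 (w,user):
  L0: frame=0x3D idx=17 entry=0x4E007 [P=1 RW=1 US=1 PS=0]
  L1: frame=0x4E idx=31 entry=0x52007 [P=1 RW=1 US=1 PS=0]
  L2: frame=0x52 idx=19 entry=0x54007 [P=1 RW=1 US=1 PS=0]
  ⇒ phys 0x54EB7  [3 reads]

Entries read for #2: 3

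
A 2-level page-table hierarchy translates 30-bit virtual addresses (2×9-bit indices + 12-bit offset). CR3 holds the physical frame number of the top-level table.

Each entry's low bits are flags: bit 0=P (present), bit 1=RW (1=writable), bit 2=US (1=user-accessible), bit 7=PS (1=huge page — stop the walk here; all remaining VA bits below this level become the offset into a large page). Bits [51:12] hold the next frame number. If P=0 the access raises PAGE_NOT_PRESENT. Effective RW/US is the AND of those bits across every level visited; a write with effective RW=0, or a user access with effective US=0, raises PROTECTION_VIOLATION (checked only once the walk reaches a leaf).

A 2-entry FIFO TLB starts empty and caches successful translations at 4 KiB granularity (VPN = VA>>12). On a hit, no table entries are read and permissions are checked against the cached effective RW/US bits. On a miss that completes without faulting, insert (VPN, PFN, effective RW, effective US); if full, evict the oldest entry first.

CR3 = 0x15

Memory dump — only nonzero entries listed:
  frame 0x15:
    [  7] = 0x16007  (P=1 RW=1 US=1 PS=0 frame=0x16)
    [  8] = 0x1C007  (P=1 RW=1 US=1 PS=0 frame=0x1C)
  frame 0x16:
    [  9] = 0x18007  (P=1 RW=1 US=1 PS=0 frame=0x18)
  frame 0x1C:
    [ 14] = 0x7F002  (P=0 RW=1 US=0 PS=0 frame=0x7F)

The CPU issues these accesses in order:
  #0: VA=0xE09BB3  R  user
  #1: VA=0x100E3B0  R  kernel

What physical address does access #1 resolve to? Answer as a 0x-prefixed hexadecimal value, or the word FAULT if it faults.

Trace:
#0 VA=0xE09BB3 (r,user):
  L0: frame=0x15 idx=7 entry=0x16007 [P=1 RW=1 US=1 PS=0]
  L1: frame=0x16 idx=9 entry=0x18007 [P=1 RW=1 US=1 PS=0]
  → PA=0x18BB3  (2 entries read)
#1 VA=0x100E3B0 (r,kernel):
  L0: frame=0x15 idx=8 entry=0x1C007 [P=1 RW=1 US=1 PS=0]
  L1: frame=0x1C idx=14 entry=0x7F002 [P=0 RW=1 US=0 PS=0]
  ✗ PAGE_NOT_PRESENT  [2 reads]

Access #1 PA: FAULT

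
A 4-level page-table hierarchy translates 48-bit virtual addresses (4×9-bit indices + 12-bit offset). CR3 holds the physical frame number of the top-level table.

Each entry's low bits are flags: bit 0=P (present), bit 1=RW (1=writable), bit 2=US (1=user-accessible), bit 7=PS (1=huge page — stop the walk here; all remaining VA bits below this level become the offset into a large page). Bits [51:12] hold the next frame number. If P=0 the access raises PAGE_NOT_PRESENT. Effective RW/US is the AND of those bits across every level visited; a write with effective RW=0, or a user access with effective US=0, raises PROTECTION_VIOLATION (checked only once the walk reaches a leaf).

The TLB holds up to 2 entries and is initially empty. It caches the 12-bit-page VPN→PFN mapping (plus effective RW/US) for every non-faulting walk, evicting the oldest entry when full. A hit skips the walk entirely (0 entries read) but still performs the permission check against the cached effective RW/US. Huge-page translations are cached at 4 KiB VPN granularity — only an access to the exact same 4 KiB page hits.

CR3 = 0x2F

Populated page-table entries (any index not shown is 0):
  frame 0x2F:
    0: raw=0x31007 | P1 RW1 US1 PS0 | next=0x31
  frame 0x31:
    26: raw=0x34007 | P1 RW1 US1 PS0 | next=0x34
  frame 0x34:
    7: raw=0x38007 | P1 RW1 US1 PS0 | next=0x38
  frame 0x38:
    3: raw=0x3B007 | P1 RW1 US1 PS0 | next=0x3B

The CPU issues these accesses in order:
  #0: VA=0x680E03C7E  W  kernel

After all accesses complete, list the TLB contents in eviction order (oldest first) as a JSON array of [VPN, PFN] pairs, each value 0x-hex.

Trace:
#0 VA=0x680E03C7E (w,kernel):
  [0] read 0x2F idx=0: raw=0x31007 flags P=1 W=1 U=1 S=0
  [1] read 0x31 idx=26: raw=0x34007 flags P=1 W=1 U=1 S=0
  [2] read 0x34 idx=7: raw=0x38007 flags P=1 W=1 U=1 S=0
  [3] read 0x38 idx=3: raw=0x3B007 flags P=1 W=1 U=1 S=0
  → PA=0x3BC7E  (4 entries read)

TLB: [["0x680E03", "0x3B"]]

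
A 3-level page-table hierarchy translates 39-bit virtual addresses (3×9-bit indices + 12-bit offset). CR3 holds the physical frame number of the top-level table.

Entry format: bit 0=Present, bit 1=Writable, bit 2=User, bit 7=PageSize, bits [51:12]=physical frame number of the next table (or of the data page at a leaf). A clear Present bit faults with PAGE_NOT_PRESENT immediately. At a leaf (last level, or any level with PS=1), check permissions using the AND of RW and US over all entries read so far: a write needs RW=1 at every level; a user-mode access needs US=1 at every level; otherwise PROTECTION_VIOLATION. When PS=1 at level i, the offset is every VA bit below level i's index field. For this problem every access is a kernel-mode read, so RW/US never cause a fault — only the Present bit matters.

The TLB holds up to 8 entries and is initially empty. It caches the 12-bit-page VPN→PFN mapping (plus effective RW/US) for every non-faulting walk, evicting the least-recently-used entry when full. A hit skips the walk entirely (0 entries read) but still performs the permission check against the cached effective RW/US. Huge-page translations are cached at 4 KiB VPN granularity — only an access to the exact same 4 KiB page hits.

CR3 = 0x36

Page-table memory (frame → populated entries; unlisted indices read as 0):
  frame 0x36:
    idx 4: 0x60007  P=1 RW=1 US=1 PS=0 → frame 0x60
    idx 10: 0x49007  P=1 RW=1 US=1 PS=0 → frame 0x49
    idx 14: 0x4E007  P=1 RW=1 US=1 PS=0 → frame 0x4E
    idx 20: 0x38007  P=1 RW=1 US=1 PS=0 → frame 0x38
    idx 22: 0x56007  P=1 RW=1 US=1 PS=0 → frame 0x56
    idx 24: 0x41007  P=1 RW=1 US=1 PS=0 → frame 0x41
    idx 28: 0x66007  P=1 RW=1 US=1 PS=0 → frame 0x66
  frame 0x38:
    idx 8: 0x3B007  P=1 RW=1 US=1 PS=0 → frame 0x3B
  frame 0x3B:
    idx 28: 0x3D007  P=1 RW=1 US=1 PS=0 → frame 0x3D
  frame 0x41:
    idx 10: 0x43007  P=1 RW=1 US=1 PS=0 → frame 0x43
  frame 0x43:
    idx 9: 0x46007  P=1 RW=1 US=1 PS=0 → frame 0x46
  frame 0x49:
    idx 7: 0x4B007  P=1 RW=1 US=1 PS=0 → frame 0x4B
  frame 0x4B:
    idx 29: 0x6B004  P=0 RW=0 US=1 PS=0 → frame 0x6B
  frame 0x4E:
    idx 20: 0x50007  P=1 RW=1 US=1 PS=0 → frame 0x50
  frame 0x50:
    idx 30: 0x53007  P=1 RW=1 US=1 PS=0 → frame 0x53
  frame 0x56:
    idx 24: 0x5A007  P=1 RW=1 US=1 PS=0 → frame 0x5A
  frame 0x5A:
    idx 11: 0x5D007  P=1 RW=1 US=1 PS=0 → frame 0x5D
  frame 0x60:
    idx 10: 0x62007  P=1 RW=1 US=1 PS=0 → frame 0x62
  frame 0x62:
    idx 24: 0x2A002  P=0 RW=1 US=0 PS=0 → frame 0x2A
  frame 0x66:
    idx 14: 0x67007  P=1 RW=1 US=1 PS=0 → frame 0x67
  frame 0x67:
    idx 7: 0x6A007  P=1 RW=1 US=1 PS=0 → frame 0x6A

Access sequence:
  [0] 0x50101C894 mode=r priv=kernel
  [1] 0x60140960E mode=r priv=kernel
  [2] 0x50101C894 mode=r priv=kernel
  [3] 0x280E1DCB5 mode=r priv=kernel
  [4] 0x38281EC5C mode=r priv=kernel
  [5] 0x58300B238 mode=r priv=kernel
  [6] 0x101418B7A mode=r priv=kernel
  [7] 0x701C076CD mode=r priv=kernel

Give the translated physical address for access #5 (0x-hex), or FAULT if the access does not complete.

Per-access translation:
#0 VA=0x50101C894 (r,kernel):
  [0] read 0x36 idx=20: raw=0x38007 flags P=1 W=1 U=1 S=0
  [1] read 0x38 idx=8: raw=0x3B007 flags P=1 W=1 U=1 S=0
  [2] read 0x3B idx=28: raw=0x3D007 flags P=1 W=1 U=1 S=0
  ⇒ phys 0x3D894  [3 reads]
#1 VA=0x60140960E (r,kernel):
  [0] read 0x36 idx=24: raw=0x41007 flags P=1 W=1 U=1 S=0
  [1] read 0x41 idx=10: raw=0x43007 flags P=1 W=1 U=1 S=0
  [2] read 0x43 idx=9: raw=0x46007 flags P=1 W=1 U=1 S=0
  ⇒ phys 0x4660E  [3 reads]
#2 VA=0x50101C894 (r,kernel):
  TLB hit vpn=0x50101C → PA=0x3D894
#3 VA=0x280E1DCB5 (r,kernel):
  [0] read 0x36 idx=10: raw=0x49007 flags P=1 W=1 U=1 S=0
  [1] read 0x49 idx=7: raw=0x4B007 flags P=1 W=1 U=1 S=0
  [2] read 0x4B idx=29: raw=0x6B004 flags P=0 W=0 U=1 S=0
  ⇒ fault: PAGE_NOT_PRESENT  — 3 lookups
#4 VA=0x38281EC5C (r,kernel):
  [0] read 0x36 idx=14: raw=0x4E007 flags P=1 W=1 U=1 S=0
  [1] read 0x4E idx=20: raw=0x50007 flags P=1 W=1 U=1 S=0
  [2] read 0x50 idx=30: raw=0x53007 flags P=1 W=1 U=1 S=0
  ⇒ phys 0x53C5C  [3 reads]
#5 VA=0x58300B238 (r,kernel):
  [0] read 0x36 idx=22: raw=0x56007 flags P=1 W=1 U=1 S=0
  [1] read 0x56 idx=24: raw=0x5A007 flags P=1 W=1 U=1 S=0
  [2] read 0x5A idx=11: raw=0x5D007 flags P=1 W=1 U=1 S=0
  ⇒ phys 0x5D238  [3 reads]
#6 VA=0x101418B7A (r,kernel):
  [0] read 0x36 idx=4: raw=0x60007 flags P=1 W=1 U=1 S=0
  [1] read 0x60 idx=10: raw=0x62007 flags P=1 W=1 U=1 S=0
  [2] read 0x62 idx=24: raw=0x2A002 flags P=0 W=1 U=0 S=0
  ⇒ fault: PAGE_NOT_PRESENT  — 3 lookups
#7 VA=0x701C076CD (r,kernel):
  [0] read 0x36 idx=28: raw=0x66007 flags P=1 W=1 U=1 S=0
  [1] read 0x66 idx=14: raw=0x67007 flags P=1 W=1 U=1 S=0
  [2] read 0x67 idx=7: raw=0x6A007 flags P=1 W=1 U=1 S=0
  ⇒ phys 0x6A6CD  [3 reads]

Access #5 PA: 0x5D238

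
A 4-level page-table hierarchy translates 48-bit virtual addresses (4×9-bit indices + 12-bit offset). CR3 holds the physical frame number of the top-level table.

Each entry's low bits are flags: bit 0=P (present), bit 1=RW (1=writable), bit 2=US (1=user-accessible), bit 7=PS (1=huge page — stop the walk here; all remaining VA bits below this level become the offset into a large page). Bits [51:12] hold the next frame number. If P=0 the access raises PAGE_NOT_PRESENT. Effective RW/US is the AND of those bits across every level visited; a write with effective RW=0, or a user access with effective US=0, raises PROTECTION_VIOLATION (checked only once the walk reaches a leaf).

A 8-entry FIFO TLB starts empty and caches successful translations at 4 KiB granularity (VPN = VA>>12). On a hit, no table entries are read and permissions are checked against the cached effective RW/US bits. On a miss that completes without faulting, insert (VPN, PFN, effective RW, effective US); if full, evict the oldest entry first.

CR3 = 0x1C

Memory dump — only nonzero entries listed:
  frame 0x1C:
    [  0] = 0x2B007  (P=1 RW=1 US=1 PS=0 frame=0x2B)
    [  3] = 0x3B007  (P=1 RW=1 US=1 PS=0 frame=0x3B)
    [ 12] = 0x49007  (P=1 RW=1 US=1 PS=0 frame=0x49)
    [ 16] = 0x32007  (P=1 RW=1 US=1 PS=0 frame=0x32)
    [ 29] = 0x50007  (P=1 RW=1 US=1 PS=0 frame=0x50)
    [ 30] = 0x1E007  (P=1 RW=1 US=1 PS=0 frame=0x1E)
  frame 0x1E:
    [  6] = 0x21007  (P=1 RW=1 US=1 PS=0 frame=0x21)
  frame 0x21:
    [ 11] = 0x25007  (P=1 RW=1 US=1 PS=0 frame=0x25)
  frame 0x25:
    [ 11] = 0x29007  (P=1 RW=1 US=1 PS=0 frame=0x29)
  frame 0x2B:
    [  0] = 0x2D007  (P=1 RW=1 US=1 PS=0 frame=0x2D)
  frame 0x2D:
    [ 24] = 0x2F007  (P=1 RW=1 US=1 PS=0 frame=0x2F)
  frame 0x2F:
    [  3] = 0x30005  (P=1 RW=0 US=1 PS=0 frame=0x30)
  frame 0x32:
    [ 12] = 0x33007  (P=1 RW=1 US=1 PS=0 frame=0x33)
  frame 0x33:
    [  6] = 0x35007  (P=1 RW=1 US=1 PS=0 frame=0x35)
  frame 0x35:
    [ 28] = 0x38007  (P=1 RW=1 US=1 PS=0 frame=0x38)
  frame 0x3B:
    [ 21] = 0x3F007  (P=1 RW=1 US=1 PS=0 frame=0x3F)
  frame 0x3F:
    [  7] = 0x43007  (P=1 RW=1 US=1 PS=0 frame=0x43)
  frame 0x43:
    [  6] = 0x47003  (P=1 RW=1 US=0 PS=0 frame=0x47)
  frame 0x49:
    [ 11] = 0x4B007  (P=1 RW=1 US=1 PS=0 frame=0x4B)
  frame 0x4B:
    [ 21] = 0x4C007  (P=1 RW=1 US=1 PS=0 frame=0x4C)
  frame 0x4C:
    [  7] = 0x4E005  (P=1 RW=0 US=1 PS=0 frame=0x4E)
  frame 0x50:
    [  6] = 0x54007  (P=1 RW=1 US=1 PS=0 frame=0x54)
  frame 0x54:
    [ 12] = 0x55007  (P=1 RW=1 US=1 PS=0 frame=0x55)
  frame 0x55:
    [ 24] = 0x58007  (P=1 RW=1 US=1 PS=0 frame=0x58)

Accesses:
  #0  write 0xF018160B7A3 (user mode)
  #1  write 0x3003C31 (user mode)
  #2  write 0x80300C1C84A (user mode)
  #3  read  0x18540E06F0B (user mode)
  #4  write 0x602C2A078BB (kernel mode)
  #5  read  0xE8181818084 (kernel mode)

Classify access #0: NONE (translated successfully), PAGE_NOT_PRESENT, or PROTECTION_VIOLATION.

Per-access translation:
#0 VA=0xF018160B7A3 (w,user):
  L0: frame=0x1C idx=30 entry=0x1E007 [P=1 RW=1 US=1 PS=0]
  L1: frame=0x1E idx=6 entry=0x21007 [P=1 RW=1 US=1 PS=0]
  L2: frame=0x21 idx=11 entry=0x25007 [P=1 RW=1 US=1 PS=0]
  L3: frame=0x25 idx=11 entry=0x29007 [P=1 RW=1 US=1 PS=0]
  → PA=0x297A3  (4 entries read)
#1 VA=0x3003C31 (w,user):
  L0: frame=0x1C idx=0 entry=0x2B007 [P=1 RW=1 US=1 PS=0]
  L1: frame=0x2B idx=0 entry=0x2D007 [P=1 RW=1 US=1 PS=0]
  L2: frame=0x2D idx=24 entry=0x2F007 [P=1 RW=1 US=1 PS=0]
  L3: frame=0x2F idx=3 entry=0x30005 [P=1 RW=0 US=1 PS=0]
  ✗ PROTECTION_VIOLATION  [4 reads]
#2 VA=0x80300C1C84A (w,user):
  L0: frame=0x1C idx=16 entry=0x32007 [P=1 RW=1 US=1 PS=0]
  L1: frame=0x32 idx=12 entry=0x33007 [P=1 RW=1 US=1 PS=0]
  L2: frame=0x33 idx=6 entry=0x35007 [P=1 RW=1 US=1 PS=0]
  L3: frame=0x35 idx=28 entry=0x38007 [P=1 RW=1 US=1 PS=0]
  → PA=0x3884A  (4 entries read)
#3 VA=0x18540E06F0B (r,user):
  L0: frame=0x1C idx=3 entry=0x3B007 [P=1 RW=1 US=1 PS=0]
  L1: frame=0x3B idx=21 entry=0x3F007 [P=1 RW=1 US=1 PS=0]
  L2: frame=0x3F idx=7 entry=0x43007 [P=1 RW=1 US=1 PS=0]
  L3: frame=0x43 idx=6 entry=0x47003 [P=1 RW=1 US=0 PS=0]
  ✗ PROTECTION_VIOLATION  [4 reads]
#4 VA=0x602C2A078BB (w,kernel):
  L0: frame=0x1C idx=12 entry=0x49007 [P=1 RW=1 US=1 PS=0]
  L1: frame=0x49 idx=11 entry=0x4B007 [P=1 RW=1 US=1 PS=0]
  L2: frame=0x4B idx=21 entry=0x4C007 [P=1 RW=1 US=1 PS=0]
  L3: frame=0x4C idx=7 entry=0x4E005 [P=1 RW=0 US=1 PS=0]
  ✗ PROTECTION_VIOLATION  [4 reads]
#5 VA=0xE8181818084 (r,kernel):
  L0: frame=0x1C idx=29 entry=0x50007 [P=1 RW=1 US=1 PS=0]
  L1: frame=0x50 idx=6 entry=0x54007 [P=1 RW=1 US=1 PS=0]
  L2: frame=0x54 idx=12 entry=0x55007 [P=1 RW=1 US=1 PS=0]
  L3: frame=0x55 idx=24 entry=0x58007 [P=1 RW=1 US=1 PS=0]
  → PA=0x58084  (4 entries read)

Access #0 fault: NONE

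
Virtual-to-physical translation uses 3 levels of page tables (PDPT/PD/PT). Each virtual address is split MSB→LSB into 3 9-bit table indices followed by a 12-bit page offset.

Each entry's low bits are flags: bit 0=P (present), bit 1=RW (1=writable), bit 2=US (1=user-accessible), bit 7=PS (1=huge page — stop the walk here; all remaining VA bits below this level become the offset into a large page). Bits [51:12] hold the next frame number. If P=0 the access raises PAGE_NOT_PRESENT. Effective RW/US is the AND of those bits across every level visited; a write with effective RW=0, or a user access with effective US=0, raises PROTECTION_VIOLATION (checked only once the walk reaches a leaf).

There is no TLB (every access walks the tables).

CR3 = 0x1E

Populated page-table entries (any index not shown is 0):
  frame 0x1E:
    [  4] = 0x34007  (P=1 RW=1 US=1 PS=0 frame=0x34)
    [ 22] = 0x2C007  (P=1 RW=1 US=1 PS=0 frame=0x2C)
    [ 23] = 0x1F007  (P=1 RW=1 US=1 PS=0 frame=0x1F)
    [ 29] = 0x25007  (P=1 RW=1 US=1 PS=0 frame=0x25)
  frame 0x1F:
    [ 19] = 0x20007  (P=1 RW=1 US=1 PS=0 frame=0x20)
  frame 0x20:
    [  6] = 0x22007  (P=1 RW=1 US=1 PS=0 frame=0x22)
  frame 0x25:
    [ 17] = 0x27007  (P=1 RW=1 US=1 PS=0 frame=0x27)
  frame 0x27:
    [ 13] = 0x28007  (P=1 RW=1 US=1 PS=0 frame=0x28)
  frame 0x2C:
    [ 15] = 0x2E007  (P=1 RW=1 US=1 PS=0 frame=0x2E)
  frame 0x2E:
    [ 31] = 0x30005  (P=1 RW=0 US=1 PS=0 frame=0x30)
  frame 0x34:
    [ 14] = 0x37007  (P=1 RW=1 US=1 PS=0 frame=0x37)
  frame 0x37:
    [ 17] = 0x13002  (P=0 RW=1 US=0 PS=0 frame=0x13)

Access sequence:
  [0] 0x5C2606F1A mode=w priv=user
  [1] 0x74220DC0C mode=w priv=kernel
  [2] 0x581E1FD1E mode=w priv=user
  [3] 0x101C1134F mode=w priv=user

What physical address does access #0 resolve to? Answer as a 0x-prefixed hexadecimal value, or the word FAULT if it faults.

Walk each access:
#0 VA=0x5C2606F1A (w,user):
  L0: frame=0x1E idx=23 entry=0x1F007 [P=1 RW=1 US=1 PS=0]
  L1: frame=0x1F idx=19 entry=0x20007 [P=1 RW=1 US=1 PS=0]
  L2: frame=0x20 idx=6 entry=0x22007 [P=1 RW=1 US=1 PS=0]
  ✓ 0x22F1A  — 3 lookups
#1 VA=0x74220DC0C (w,kernel):
  L0: frame=0x1E idx=29 entry=0x25007 [P=1 RW=1 US=1 PS=0]
  L1: frame=0x25 idx=17 entry=0x27007 [P=1 RW=1 US=1 PS=0]
  L2: frame=0x27 idx=13 entry=0x28007 [P=1 RW=1 US=1 PS=0]
  ✓ 0x28C0C  — 3 lookups
#2 VA=0x581E1FD1E (w,user):
  L0: frame=0x1E idx=22 entry=0x2C007 [P=1 RW=1 US=1 PS=0]
  L1: frame=0x2C idx=15 entry=0x2E007 [P=1 RW=1 US=1 PS=0]
  L2: frame=0x2E idx=31 entry=0x30005 [P=1 RW=0 US=1 PS=0]
  ⇒ fault: PROTECTION_VIOLATION  — 3 lookups
#3 VA=0x101C1134F (w,user):
  L0: frame=0x1E idx=4 entry=0x34007 [P=1 RW=1 US=1 PS=0]
  L1: frame=0x34 idx=14 entry=0x37007 [P=1 RW=1 US=1 PS=0]
  L2: frame=0x37 idx=17 entry=0x13002 [P=0 RW=1 US=0 PS=0]
  ⇒ fault: PAGE_NOT_PRESENT  — 3 lookups

Access #0 PA: 0x22F1A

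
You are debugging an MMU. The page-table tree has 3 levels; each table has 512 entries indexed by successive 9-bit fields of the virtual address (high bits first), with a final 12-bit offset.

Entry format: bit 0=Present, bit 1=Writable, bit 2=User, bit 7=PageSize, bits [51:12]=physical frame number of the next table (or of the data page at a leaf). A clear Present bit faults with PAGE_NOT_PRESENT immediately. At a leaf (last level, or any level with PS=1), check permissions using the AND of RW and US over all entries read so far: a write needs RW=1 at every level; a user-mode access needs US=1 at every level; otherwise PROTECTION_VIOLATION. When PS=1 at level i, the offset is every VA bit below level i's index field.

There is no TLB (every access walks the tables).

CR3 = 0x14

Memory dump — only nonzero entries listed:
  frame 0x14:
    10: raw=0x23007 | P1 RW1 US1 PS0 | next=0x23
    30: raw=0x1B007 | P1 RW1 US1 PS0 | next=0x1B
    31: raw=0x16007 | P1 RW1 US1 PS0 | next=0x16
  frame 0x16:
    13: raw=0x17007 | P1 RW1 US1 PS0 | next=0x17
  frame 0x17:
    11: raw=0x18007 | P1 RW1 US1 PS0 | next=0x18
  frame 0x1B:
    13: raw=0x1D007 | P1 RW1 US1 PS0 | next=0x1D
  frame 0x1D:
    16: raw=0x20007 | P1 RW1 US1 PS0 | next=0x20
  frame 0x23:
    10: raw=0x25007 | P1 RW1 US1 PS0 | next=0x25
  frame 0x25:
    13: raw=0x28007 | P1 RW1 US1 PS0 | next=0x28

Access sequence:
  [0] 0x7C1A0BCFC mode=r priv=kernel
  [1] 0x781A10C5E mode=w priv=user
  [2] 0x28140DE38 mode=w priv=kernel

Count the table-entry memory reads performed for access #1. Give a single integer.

Trace:
#0 VA=0x7C1A0BCFC (r,kernel):
  lvl0: tbl 0x14, slot 31 ⇒ 0x16007 (P1/RW1/US1/PS0)
  lvl1: tbl 0x16, slot 13 ⇒ 0x17007 (P1/RW1/US1/PS0)
  lvl2: tbl 0x17, slot 11 ⇒ 0x18007 (P1/RW1/US1/PS0)
  → PA=0x18CFC  (3 entries read)
#1 VA=0x781A10C5E (w,user):
  lvl0: tbl 0x14, slot 30 ⇒ 0x1B007 (P1/RW1/US1/PS0)
  lvl1: tbl 0x1B, slot 13 ⇒ 0x1D007 (P1/RW1/US1/PS0)
  lvl2: tbl 0x1D, slot 16 ⇒ 0x20007 (P1/RW1/US1/PS0)
  → PA=0x20C5E  (3 entries read)
#2 VA=0x28140DE38 (w,kernel):
  lvl0: tbl 0x14, slot 10 ⇒ 0x23007 (P1/RW1/US1/PS0)
  lvl1: tbl 0x23, slot 10 ⇒ 0x25007 (P1/RW1/US1/PS0)
  lvl2: tbl 0x25, slot 13 ⇒ 0x28007 (P1/RW1/US1/PS0)
  → PA=0x28E38  (3 entries read)

Entries read for #1: 3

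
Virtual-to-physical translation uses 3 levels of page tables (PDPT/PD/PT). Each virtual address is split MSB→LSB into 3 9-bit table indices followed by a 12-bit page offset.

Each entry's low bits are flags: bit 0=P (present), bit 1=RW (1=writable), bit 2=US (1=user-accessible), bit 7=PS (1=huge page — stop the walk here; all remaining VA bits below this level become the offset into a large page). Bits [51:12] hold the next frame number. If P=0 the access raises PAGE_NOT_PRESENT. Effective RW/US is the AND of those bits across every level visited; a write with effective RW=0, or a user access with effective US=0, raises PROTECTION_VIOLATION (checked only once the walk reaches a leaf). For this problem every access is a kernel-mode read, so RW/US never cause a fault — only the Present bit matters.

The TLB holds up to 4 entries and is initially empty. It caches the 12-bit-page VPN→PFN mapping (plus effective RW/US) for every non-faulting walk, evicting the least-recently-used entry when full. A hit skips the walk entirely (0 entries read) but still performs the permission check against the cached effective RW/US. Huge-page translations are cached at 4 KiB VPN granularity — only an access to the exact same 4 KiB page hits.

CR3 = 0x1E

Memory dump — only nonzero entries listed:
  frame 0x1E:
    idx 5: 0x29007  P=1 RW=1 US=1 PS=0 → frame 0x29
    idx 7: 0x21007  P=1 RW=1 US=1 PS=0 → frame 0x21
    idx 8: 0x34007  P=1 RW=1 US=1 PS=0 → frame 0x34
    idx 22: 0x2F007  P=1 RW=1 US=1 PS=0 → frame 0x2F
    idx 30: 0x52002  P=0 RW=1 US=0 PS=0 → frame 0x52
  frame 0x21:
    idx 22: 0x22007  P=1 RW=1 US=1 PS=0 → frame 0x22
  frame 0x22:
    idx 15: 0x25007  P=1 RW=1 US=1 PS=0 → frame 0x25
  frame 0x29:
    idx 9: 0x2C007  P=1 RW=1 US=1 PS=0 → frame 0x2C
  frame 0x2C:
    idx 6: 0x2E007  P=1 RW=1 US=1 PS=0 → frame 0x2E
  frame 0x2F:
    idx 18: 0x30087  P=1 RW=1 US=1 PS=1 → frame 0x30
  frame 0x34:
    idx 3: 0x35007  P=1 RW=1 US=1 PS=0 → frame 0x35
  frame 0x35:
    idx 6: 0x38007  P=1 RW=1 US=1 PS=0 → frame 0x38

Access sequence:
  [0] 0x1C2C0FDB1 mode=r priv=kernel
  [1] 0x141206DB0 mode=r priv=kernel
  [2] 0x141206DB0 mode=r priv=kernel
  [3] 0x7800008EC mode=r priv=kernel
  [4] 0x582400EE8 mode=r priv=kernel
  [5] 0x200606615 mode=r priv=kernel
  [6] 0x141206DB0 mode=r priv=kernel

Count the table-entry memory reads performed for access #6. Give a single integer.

Walk each access:
#0 VA=0x1C2C0FDB1 (r,kernel):
  L0: frame=0x1E idx=7 entry=0x21007 [P=1 RW=1 US=1 PS=0]
  L1: frame=0x21 idx=22 entry=0x22007 [P=1 RW=1 US=1 PS=0]
  L2: frame=0x22 idx=15 entry=0x25007 [P=1 RW=1 US=1 PS=0]
  → PA=0x25DB1  (3 entries read)
#1 VA=0x141206DB0 (r,kernel):
  L0: frame=0x1E idx=5 entry=0x29007 [P=1 RW=1 US=1 PS=0]
  L1: frame=0x29 idx=9 entry=0x2C007 [P=1 RW=1 US=1 PS=0]
  L2: frame=0x2C idx=6 entry=0x2E007 [P=1 RW=1 US=1 PS=0]
  → PA=0x2EDB0  (3 entries read)
#2 VA=0x141206DB0 (r,kernel):
  TLB hit vpn=0x141206 → PA=0x2EDB0
#3 VA=0x7800008EC (r,kernel):
  L0: frame=0x1E idx=30 entry=0x52002 [P=0 RW=1 US=0 PS=0]
  ✗ PAGE_NOT_PRESENT  [1 reads]
#4 VA=0x582400EE8 (r,kernel):
  L0: frame=0x1E idx=22 entry=0x2F007 [P=1 RW=1 US=1 PS=0]
  L1: frame=0x2F idx=18 entry=0x30087 [P=1 RW=1 US=1 PS=1]
  → PA=0x30EE8 (huge @L1)  (2 entries read)
#5 VA=0x200606615 (r,kernel):
  L0: frame=0x1E idx=8 entry=0x34007 [P=1 RW=1 US=1 PS=0]
  L1: frame=0x34 idx=3 entry=0x35007 [P=1 RW=1 US=1 PS=0]
  L2: frame=0x35 idx=6 entry=0x38007 [P=1 RW=1 US=1 PS=0]
  → PA=0x38615  (3 entries read)
#6 VA=0x141206DB0 (r,kernel):
  TLB hit vpn=0x141206 → PA=0x2EDB0

Entries read for #6: 0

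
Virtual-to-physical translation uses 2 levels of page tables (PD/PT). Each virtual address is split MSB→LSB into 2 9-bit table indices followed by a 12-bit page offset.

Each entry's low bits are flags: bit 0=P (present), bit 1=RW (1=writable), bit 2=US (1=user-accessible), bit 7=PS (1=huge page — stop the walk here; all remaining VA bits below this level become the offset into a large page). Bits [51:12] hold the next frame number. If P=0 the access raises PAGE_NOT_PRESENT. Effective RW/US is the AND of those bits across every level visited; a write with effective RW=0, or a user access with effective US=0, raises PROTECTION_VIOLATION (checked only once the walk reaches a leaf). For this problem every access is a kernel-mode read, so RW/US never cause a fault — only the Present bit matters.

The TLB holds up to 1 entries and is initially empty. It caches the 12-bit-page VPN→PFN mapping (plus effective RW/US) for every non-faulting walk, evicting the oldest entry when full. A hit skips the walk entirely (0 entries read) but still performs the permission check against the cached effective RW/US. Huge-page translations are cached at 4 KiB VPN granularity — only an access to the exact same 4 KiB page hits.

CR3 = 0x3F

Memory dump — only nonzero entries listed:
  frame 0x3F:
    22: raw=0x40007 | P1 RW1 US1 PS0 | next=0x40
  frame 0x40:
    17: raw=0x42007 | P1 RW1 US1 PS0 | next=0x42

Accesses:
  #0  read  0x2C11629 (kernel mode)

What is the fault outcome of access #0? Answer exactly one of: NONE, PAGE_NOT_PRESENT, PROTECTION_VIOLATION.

Walk each access:
#0 VA=0x2C11629 (r,kernel):
  L0 @0x3F[22] → 0x40007  P=1,RW=1,US=1,PS=0
  L1 @0x40[17] → 0x42007  P=1,RW=1,US=1,PS=0
  → PA=0x42629  (2 entries read)

Access #0 fault: NONE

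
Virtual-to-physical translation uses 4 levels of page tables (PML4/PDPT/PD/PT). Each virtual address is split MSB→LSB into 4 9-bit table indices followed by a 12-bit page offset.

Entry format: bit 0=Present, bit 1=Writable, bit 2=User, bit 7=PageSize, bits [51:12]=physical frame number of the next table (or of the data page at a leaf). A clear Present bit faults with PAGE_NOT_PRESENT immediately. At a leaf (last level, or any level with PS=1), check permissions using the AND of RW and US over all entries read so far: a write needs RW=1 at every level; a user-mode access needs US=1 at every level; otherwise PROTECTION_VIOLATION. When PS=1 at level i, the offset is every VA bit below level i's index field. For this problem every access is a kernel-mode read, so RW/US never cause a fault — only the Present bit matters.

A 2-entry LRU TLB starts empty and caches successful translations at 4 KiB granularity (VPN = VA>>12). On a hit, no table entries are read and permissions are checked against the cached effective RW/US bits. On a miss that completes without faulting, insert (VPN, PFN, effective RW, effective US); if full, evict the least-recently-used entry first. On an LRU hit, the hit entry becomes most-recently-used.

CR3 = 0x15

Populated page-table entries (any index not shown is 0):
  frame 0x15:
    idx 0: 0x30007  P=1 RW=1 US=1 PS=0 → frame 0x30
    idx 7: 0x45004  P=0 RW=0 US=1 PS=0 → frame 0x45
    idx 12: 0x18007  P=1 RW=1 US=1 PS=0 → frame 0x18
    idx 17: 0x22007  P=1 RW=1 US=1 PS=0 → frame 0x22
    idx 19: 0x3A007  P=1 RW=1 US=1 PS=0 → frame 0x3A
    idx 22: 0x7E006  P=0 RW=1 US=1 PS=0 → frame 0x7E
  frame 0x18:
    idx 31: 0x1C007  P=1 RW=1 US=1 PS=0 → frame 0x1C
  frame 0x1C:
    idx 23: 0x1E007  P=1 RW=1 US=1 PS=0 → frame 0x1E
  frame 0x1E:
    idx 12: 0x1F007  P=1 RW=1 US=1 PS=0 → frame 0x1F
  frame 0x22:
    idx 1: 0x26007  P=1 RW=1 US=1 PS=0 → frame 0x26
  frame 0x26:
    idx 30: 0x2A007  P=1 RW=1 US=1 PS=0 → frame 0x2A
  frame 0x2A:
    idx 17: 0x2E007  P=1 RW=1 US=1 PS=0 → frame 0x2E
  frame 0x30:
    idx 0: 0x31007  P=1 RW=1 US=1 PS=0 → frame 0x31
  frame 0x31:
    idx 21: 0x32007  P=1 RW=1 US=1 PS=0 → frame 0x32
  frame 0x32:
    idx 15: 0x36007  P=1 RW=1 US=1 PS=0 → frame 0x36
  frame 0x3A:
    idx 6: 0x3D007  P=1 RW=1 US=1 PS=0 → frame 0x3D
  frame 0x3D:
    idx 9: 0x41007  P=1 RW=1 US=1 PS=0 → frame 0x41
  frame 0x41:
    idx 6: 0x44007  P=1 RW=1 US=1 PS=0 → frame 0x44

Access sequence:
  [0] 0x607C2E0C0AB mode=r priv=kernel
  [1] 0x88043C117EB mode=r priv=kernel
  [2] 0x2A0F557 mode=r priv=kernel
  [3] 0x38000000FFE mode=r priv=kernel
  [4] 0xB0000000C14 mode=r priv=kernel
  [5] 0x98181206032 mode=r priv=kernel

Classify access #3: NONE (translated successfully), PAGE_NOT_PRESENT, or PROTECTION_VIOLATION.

Walk each access:
#0 VA=0x607C2E0C0AB (r,kernel):
  [0] read 0x15 idx=12: raw=0x18007 flags P=1 W=1 U=1 S=0
  [1] read 0x18 idx=31: raw=0x1C007 flags P=1 W=1 U=1 S=0
  [2] read 0x1C idx=23: raw=0x1E007 flags P=1 W=1 U=1 S=0
  [3] read 0x1E idx=12: raw=0x1F007 flags P=1 W=1 U=1 S=0
  ⇒ phys 0x1F0AB  [4 reads]
#1 VA=0x88043C117EB (r,kernel):
  [0] read 0x15 idx=17: raw=0x22007 flags P=1 W=1 U=1 S=0
  [1] read 0x22 idx=1: raw=0x26007 flags P=1 W=1 U=1 S=0
  [2] read 0x26 idx=30: raw=0x2A007 flags P=1 W=1 U=1 S=0
  [3] read 0x2A idx=17: raw=0x2E007 flags P=1 W=1 U=1 S=0
  ⇒ phys 0x2E7EB  [4 reads]
#2 VA=0x2A0F557 (r,kernel):
  [0] read 0x15 idx=0: raw=0x30007 flags P=1 W=1 U=1 S=0
  [1] read 0x30 idx=0: raw=0x31007 flags P=1 W=1 U=1 S=0
  [2] read 0x31 idx=21: raw=0x32007 flags P=1 W=1 U=1 S=0
  [3] read 0x32 idx=15: raw=0x36007 flags P=1 W=1 U=1 S=0
  ⇒ phys 0x36557  [4 reads]
#3 VA=0x38000000FFE (r,kernel):
  [0] read 0x15 idx=7: raw=0x45004 flags P=0 W=0 U=1 S=0
  → PAGE_NOT_PRESENT  (1 entries read)
#4 VA=0xB0000000C14 (r,kernel):
  [0] read 0x15 idx=22: raw=0x7E006 flags P=0 W=1 U=1 S=0
  → PAGE_NOT_PRESENT  (1 entries read)
#5 VA=0x98181206032 (r,kernel):
  [0] read 0x15 idx=19: raw=0x3A007 flags P=1 W=1 U=1 S=0
  [1] read 0x3A idx=6: raw=0x3D007 flags P=1 W=1 U=1 S=0
  [2] read 0x3D idx=9: raw=0x41007 flags P=1 W=1 U=1 S=0
  [3] read 0x41 idx=6: raw=0x44007 flags P=1 W=1 U=1 S=0
  ⇒ phys 0x44032  [4 reads]

Access #3 fault: PAGE_NOT_PRESENT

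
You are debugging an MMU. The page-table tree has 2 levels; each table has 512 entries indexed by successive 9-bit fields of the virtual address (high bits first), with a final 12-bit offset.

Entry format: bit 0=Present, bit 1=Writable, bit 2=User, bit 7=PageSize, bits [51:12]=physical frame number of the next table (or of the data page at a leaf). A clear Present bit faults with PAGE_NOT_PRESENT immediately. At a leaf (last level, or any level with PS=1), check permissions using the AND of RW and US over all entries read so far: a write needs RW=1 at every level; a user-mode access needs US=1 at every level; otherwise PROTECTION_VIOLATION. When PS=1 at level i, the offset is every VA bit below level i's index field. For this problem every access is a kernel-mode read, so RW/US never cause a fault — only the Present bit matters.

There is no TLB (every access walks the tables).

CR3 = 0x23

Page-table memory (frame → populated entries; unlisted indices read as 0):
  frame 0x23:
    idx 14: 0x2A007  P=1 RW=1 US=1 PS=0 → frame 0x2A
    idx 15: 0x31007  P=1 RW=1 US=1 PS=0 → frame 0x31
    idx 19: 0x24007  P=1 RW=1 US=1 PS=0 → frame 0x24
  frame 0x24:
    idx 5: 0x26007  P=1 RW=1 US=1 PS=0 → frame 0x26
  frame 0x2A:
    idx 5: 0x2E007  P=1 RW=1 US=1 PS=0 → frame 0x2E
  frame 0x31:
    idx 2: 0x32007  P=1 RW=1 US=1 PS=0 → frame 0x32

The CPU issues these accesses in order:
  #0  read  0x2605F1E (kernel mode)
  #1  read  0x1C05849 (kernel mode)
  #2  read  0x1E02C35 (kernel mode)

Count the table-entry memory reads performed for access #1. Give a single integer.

Walk each access:
#0 VA=0x2605F1E (r,kernel):
  lvl0: tbl 0x23, slot 19 ⇒ 0x24007 (P1/RW1/US1/PS0)
  lvl1: tbl 0x24, slot 5 ⇒ 0x26007 (P1/RW1/US1/PS0)
  ✓ 0x26F1E  — 2 lookups
#1 VA=0x1C05849 (r,kernel):
  lvl0: tbl 0x23, slot 14 ⇒ 0x2A007 (P1/RW1/US1/PS0)
  lvl1: tbl 0x2A, slot 5 ⇒ 0x2E007 (P1/RW1/US1/PS0)
  ✓ 0x2E849  — 2 lookups
#2 VA=0x1E02C35 (r,kernel):
  lvl0: tbl 0x23, slot 15 ⇒ 0x31007 (P1/RW1/US1/PS0)
  lvl1: tbl 0x31, slot 2 ⇒ 0x32007 (P1/RW1/US1/PS0)
  ✓ 0x32C35  — 2 lookups

Entries read for #1: 2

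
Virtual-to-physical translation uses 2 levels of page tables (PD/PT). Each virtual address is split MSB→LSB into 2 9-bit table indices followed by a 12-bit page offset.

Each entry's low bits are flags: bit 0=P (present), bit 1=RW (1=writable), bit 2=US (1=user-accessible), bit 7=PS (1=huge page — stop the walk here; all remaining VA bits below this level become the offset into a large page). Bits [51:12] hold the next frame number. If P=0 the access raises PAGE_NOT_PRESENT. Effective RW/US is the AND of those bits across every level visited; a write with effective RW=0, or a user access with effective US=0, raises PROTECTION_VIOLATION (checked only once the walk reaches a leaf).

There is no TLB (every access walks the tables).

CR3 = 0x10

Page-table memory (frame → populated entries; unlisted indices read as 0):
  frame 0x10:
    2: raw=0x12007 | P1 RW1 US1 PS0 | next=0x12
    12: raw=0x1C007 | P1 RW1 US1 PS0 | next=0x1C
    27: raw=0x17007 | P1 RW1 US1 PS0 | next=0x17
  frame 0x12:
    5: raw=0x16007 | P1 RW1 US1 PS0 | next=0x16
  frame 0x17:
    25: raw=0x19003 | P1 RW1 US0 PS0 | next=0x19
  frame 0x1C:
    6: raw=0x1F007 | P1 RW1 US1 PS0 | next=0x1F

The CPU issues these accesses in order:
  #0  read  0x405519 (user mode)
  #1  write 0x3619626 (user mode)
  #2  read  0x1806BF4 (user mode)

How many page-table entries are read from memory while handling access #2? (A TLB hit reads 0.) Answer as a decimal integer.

Per-access translation:
#0 VA=0x405519 (r,user):
  L0 @0x10[2] → 0x12007  P=1,RW=1,US=1,PS=0
  L1 @0x12[5] → 0x16007  P=1,RW=1,US=1,PS=0
  ⇒ phys 0x16519  [2 reads]
#1 VA=0x3619626 (w,user):
  L0 @0x10[27] → 0x17007  P=1,RW=1,US=1,PS=0
  L1 @0x17[25] → 0x19003  P=1,RW=1,US=0,PS=0
  ✗ PROTECTION_VIOLATION  [2 reads]
#2 VA=0x1806BF4 (r,user):
  L0 @0x10[12] → 0x1C007  P=1,RW=1,US=1,PS=0
  L1 @0x1C[6] → 0x1F007  P=1,RW=1,US=1,PS=0
  ⇒ phys 0x1FBF4  [2 reads]

Entries read for #2: 2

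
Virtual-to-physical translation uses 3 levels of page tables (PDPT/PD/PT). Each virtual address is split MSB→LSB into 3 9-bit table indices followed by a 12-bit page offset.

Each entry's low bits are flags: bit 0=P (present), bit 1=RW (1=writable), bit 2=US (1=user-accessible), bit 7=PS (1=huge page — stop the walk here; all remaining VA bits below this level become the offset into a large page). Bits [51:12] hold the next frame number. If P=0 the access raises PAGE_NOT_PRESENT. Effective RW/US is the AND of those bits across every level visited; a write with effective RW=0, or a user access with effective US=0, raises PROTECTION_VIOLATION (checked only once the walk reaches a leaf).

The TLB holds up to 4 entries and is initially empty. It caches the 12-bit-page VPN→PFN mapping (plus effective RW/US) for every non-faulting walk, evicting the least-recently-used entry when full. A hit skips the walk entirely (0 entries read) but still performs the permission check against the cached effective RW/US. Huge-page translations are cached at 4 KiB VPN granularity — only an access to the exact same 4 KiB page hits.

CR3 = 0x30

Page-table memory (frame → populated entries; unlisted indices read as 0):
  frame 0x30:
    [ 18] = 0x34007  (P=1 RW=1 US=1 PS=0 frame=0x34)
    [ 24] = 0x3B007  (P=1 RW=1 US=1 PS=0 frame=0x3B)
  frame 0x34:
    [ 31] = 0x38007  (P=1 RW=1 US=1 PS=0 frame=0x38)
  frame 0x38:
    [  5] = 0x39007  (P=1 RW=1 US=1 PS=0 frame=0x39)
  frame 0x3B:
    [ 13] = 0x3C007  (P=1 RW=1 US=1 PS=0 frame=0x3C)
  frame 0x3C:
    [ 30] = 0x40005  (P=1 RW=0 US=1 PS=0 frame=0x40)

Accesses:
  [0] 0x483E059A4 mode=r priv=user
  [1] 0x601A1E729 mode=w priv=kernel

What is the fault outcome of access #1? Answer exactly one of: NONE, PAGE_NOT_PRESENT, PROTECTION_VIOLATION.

Trace:
#0 VA=0x483E059A4 (r,user):
  lvl0: tbl 0x30, slot 18 ⇒ 0x34007 (P1/RW1/US1/PS0)
  lvl1: tbl 0x34, slot 31 ⇒ 0x38007 (P1/RW1/US1/PS0)
  lvl2: tbl 0x38, slot 5 ⇒ 0x39007 (P1/RW1/US1/PS0)
  ⇒ phys 0x399A4  [3 reads]
#1 VA=0x601A1E729 (w,kernel):
  lvl0: tbl 0x30, slot 24 ⇒ 0x3B007 (P1/RW1/US1/PS0)
  lvl1: tbl 0x3B, slot 13 ⇒ 0x3C007 (P1/RW1/US1/PS0)
  lvl2: tbl 0x3C, slot 30 ⇒ 0x40005 (P1/RW0/US1/PS0)
  ⇒ fault: PROTECTION_VIOLATION  — 3 lookups

Access #1 fault: PROTECTION_VIOLATION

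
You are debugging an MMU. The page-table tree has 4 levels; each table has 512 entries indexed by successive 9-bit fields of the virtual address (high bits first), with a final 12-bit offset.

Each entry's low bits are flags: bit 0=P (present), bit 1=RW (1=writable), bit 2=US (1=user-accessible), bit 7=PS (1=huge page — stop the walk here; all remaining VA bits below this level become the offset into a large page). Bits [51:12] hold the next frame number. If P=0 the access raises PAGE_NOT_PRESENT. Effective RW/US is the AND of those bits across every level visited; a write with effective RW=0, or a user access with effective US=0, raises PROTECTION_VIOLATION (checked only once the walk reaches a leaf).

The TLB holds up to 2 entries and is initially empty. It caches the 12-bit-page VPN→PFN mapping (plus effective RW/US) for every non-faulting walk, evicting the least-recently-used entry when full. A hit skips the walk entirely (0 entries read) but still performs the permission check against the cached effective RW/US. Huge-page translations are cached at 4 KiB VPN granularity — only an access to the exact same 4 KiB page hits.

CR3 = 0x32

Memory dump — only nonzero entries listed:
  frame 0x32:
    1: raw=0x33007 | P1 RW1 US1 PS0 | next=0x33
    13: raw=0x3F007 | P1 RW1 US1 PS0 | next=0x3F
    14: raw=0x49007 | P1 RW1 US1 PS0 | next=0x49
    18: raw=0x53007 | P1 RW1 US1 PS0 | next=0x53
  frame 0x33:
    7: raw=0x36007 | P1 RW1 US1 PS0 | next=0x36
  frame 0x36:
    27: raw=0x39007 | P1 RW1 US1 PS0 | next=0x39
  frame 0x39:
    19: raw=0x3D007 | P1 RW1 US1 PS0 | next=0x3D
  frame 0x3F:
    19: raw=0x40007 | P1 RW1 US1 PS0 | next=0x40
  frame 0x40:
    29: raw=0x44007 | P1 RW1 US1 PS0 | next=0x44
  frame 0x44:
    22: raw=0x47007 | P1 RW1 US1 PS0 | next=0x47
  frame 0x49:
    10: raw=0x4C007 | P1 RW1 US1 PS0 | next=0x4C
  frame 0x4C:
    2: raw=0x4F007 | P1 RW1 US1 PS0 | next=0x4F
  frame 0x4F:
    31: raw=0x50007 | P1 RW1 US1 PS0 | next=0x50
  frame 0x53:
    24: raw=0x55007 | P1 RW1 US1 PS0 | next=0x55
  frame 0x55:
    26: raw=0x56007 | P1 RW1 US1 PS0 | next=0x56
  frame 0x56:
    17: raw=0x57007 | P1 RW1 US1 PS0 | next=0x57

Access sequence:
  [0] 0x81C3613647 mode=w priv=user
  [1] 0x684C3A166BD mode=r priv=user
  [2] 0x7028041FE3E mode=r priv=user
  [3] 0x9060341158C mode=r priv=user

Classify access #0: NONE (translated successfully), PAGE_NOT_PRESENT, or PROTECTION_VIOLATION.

Walk each access:
#0 VA=0x81C3613647 (w,user):
  [0] read 0x32 idx=1: raw=0x33007 flags P=1 W=1 U=1 S=0
  [1] read 0x33 idx=7: raw=0x36007 flags P=1 W=1 U=1 S=0
  [2] read 0x36 idx=27: raw=0x39007 flags P=1 W=1 U=1 S=0
  [3] read 0x39 idx=19: raw=0x3D007 flags P=1 W=1 U=1 S=0
  ⇒ phys 0x3D647  [4 reads]
#1 VA=0x684C3A166BD (r,user):
  [0] read 0x32 idx=13: raw=0x3F007 flags P=1 W=1 U=1 S=0
  [1] read 0x3F idx=19: raw=0x40007 flags P=1 W=1 U=1 S=0
  [2] read 0x40 idx=29: raw=0x44007 flags P=1 W=1 U=1 S=0
  [3] read 0x44 idx=22: raw=0x47007 flags P=1 W=1 U=1 S=0
  ⇒ phys 0x476BD  [4 reads]
#2 VA=0x7028041FE3E (r,user):
  [0] read 0x32 idx=14: raw=0x49007 flags P=1 W=1 U=1 S=0
  [1] read 0x49 idx=10: raw=0x4C007 flags P=1 W=1 U=1 S=0
  [2] read 0x4C idx=2: raw=0x4F007 flags P=1 W=1 U=1 S=0
  [3] read 0x4F idx=31: raw=0x50007 flags P=1 W=1 U=1 S=0
  ⇒ phys 0x50E3E  [4 reads]
#3 VA=0x9060341158C (r,user):
  [0] read 0x32 idx=18: raw=0x53007 flags P=1 W=1 U=1 S=0
  [1] read 0x53 idx=24: raw=0x55007 flags P=1 W=1 U=1 S=0
  [2] read 0x55 idx=26: raw=0x56007 flags P=1 W=1 U=1 S=0
  [3] read 0x56 idx=17: raw=0x57007 flags P=1 W=1 U=1 S=0
  ⇒ phys 0x5758C  [4 reads]

Access #0 fault: NONE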